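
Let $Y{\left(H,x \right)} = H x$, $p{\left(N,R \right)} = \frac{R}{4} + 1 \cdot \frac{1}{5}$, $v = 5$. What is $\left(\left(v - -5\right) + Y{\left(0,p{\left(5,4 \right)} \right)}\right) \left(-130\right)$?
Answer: $-1300$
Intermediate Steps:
$p{\left(N,R \right)} = \frac{1}{5} + \frac{R}{4}$ ($p{\left(N,R \right)} = R \frac{1}{4} + 1 \cdot \frac{1}{5} = \frac{R}{4} + \frac{1}{5} = \frac{1}{5} + \frac{R}{4}$)
$\left(\left(v - -5\right) + Y{\left(0,p{\left(5,4 \right)} \right)}\right) \left(-130\right) = \left(\left(5 - -5\right) + 0 \left(\frac{1}{5} + \frac{1}{4} \cdot 4\right)\right) \left(-130\right) = \left(\left(5 + 5\right) + 0 \left(\frac{1}{5} + 1\right)\right) \left(-130\right) = \left(10 + 0 \cdot \frac{6}{5}\right) \left(-130\right) = \left(10 + 0\right) \left(-130\right) = 10 \left(-130\right) = -1300$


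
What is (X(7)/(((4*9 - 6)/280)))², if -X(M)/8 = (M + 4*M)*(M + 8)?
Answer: 1536640000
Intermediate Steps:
X(M) = -40*M*(8 + M) (X(M) = -8*(M + 4*M)*(M + 8) = -8*5*M*(8 + M) = -40*M*(8 + M))
(X(7)/(((4*9 - 6)/280)))² = ((-40*7*(8 + 7))/(((4*9 - 6)/280)))² = ((-40*7*15)/(((36 - 6)*(1/280))))² = (-4200/(30*(1/280)))² = (-4200/3/28)² = (-4200*28/3)² = (-39200)² = 1536640000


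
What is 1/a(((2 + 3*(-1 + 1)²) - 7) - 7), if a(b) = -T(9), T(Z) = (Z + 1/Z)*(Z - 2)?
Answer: -9/574 ≈ -0.015679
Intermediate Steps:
T(Z) = (-2 + Z)*(Z + 1/Z) (T(Z) = (Z + 1/Z)*(-2 + Z) = (-2 + Z)*(Z + 1/Z))
a(b) = -574/9 (a(b) = -(1 + 9² - 2*9 - 2/9) = -(1 + 81 - 18 - 2*⅑) = -(1 + 81 - 18 - 2/9) = -1*574/9 = -574/9)
1/a(((2 + 3*(-1 + 1)²) - 7) - 7) = 1/(-574/9) = -9/574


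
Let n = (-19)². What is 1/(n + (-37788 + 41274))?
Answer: 1/3847 ≈ 0.00025994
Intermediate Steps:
n = 361
1/(n + (-37788 + 41274)) = 1/(361 + (-37788 + 41274)) = 1/(361 + 3486) = 1/3847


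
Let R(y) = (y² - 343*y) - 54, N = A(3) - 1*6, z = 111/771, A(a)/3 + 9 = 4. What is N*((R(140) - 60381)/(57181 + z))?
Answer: 159850145/4898518 ≈ 32.632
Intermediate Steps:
A(a) = -15 (A(a) = -27 + 3*4 = -27 + 12 = -15)
z = 37/257 (z = 111*(1/771) = 37/257 ≈ 0.14397)
N = -21 (N = -15 - 1*6 = -15 - 6 = -21)
R(y) = -54 + y² - 343*y
N*((R(140) - 60381)/(57181 + z)) = -21*((-54 + 140² - 343*140) - 60381)/(57181 + 37/257) = -21*((-54 + 19600 - 48020) - 60381)/14695554/257 = -21*(-28474 - 60381)*257/14695554 = -(-1865955)*257/14695554 = -21*(-22835735/14695554) = 159850145/4898518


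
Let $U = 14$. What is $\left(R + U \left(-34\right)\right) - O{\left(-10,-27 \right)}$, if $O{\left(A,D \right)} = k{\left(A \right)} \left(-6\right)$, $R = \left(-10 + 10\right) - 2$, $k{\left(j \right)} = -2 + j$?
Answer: $-550$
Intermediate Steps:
$R = -2$ ($R = 0 - 2 = -2$)
$O{\left(A,D \right)} = 12 - 6 A$ ($O{\left(A,D \right)} = \left(-2 + A\right) \left(-6\right) = 12 - 6 A$)
$\left(R + U \left(-34\right)\right) - O{\left(-10,-27 \right)} = \left(-2 + 14 \left(-34\right)\right) - \left(12 - -60\right) = \left(-2 - 476\right) - \left(12 + 60\right) = -478 - 72 = -550$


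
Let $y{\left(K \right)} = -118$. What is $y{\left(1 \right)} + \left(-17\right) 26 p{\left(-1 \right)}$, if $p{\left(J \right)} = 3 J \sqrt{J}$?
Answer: $-118 + 1326 i \approx -118.0 + 1326.0 i$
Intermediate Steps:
$p{\left(J \right)} = 3 J^{\frac{3}{2}}$
$y{\left(1 \right)} + \left(-17\right) 26 p{\left(-1 \right)} = -118 + \left(-17\right) 26 \cdot 3 \left(-1\right)^{\frac{3}{2}} = -118 - 442 \cdot 3 \left(- i\right) = -118 - 442 \left(- 3 i\right) = -118 + 1326 i$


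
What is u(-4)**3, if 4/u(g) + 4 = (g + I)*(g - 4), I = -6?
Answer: 1/6859 ≈ 0.00014579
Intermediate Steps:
u(g) = 4/(-4 + (-6 + g)*(-4 + g)) (u(g) = 4/(-4 + (g - 6)*(g - 4)) = 4/(-4 + (-6 + g)*(-4 + g)))
u(-4)**3 = (4/(20 + (-4)**2 - 10*(-4)))**3 = (4/(20 + 16 + 40))**3 = (4/76)**3 = (4*(1/76))**3 = (1/19)**3 = 1/6859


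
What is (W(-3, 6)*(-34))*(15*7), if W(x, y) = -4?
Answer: 14280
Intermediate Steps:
(W(-3, 6)*(-34))*(15*7) = (-4*(-34))*(15*7) = 136*105 = 14280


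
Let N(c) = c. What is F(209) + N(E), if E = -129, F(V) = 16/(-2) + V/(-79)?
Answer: -11032/79 ≈ -139.65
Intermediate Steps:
F(V) = -8 - V/79 (F(V) = 16*(-½) + V*(-1/79) = -8 - V/79)
F(209) + N(E) = (-8 - 1/79*209) - 129 = (-8 - 209/79) - 129 = -841/79 - 129 = -11032/79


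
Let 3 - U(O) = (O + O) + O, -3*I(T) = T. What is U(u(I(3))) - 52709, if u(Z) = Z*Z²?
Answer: -52703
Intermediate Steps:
I(T) = -T/3
u(Z) = Z³
U(O) = 3 - 3*O (U(O) = 3 - ((O + O) + O) = 3 - (2*O + O) = 3 - 3*O)
U(u(I(3))) - 52709 = (3 - 3*(-⅓*3)³) - 52709 = (3 - 3*(-1)³) - 52709 = (3 - 3*(-1)) - 52709 = (3 + 3) - 52709 = 6 - 52709 = -52703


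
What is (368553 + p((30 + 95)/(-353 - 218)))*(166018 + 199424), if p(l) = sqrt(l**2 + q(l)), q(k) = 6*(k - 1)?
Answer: 134684745426 + 365442*I*sqrt(2368871)/571 ≈ 1.3468e+11 + 9.8504e+5*I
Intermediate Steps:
q(k) = -6 + 6*k (q(k) = 6*(-1 + k) = -6 + 6*k)
p(l) = sqrt(-6 + l**2 + 6*l) (p(l) = sqrt(l**2 + (-6 + 6*l)) = sqrt(-6 + l**2 + 6*l))
(368553 + p((30 + 95)/(-353 - 218)))*(166018 + 199424) = (368553 + sqrt(-6 + ((30 + 95)/(-353 - 218))**2 + 6*((30 + 95)/(-353 - 218))))*(166018 + 199424) = (368553 + sqrt(-6 + (125/(-571))**2 + 6*(125/(-571))))*365442 = (368553 + sqrt(-6 + (125*(-1/571))**2 + 6*(125*(-1/571))))*365442 = (368553 + sqrt(-6 + (-125/571)**2 + 6*(-125/571)))*365442 = (368553 + sqrt(-6 + 15625/326041 - 750/571))*365442 = (368553 + sqrt(-2368871/326041))*365442 = (368553 + I*sqrt(2368871)/571)*365442 = 134684745426 + 365442*I*sqrt(2368871)/571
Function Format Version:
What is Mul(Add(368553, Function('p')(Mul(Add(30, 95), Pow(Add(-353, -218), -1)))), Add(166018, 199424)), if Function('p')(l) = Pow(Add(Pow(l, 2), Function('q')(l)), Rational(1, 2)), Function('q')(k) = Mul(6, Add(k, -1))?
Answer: Add(134684745426, Mul(Rational(365442, 571), I, Pow(2368871, Rational(1, 2)))) ≈ Add(1.3468e+11, Mul(9.8504e+5, I))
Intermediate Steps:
Function('q')(k) = Add(-6, Mul(6, k)) (Function('q')(k) = Mul(6, Add(-1, k)) = Add(-6, Mul(6, k)))
Function('p')(l) = Pow(Add(-6, Pow(l, 2), Mul(6, l)), Rational(1, 2)) (Function('p')(l) = Pow(Add(Pow(l, 2), Add(-6, Mul(6, l))), Rational(1, 2)) = Pow(Add(-6, Pow(l, 2), Mul(6, l)), Rational(1, 2)))
Mul(Add(368553, Function('p')(Mul(Add(30, 95), Pow(Add(-353, -218), -1)))), Add(166018, 199424)) = Mul(Add(368553, Pow(Add(-6, Pow(Mul(Add(30, 95), Pow(Add(-353, -218), -1)), 2), Mul(6, Mul(Add(30, 95), Pow(Add(-353, -218), -1)))), Rational(1, 2))), Add(166018, 199424)) = Mul(Add(368553, Pow(Add(-6, Pow(Mul(125, Pow(-571, -1)), 2), Mul(6, Mul(125, Pow(-571, -1)))), Rational(1, 2))), 365442) = Mul(Add(368553, Pow(Add(-6, Pow(Mul(125, Rational(-1, 571)), 2), Mul(6, Mul(125, Rational(-1, 571)))), Rational(1, 2))), 365442) = Mul(Add(368553, Pow(Add(-6, Pow(Rational(-125, 571), 2), Mul(6, Rational(-125, 571))), Rational(1, 2))), 365442) = Mul(Add(368553, Pow(Add(-6, Rational(15625, 326041), Rational(-750, 571)), Rational(1, 2))), 365442) = Mul(Add(368553, Pow(Rational(-2368871, 326041), Rational(1, 2))), 365442) = Mul(Add(368553, Mul(Rational(1, 571), I, Pow(2368871, Rational(1, 2)))), 365442) = Add(134684745426, Mul(Rational(365442, 571), I, Pow(2368871, Rational(1, 2))))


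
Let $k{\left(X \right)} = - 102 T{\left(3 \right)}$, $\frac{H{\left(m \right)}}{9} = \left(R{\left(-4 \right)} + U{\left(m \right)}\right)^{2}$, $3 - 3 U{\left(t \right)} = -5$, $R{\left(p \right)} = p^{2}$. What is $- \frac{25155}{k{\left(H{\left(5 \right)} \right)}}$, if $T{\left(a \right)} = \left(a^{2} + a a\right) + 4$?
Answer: $\frac{8385}{748} \approx 11.21$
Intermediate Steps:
$U{\left(t \right)} = \frac{8}{3}$ ($U{\left(t \right)} = 1 - - \frac{5}{3} = 1 + \frac{5}{3} = \frac{8}{3}$)
$H{\left(m \right)} = 3136$ ($H{\left(m \right)} = 9 \left(\left(-4\right)^{2} + \frac{8}{3}\right)^{2} = 9 \left(16 + \frac{8}{3}\right)^{2} = 9 \left(\frac{56}{3}\right)^{2} = 9 \cdot \frac{3136}{9} = 3136$)
$T{\left(a \right)} = 4 + 2 a^{2}$ ($T{\left(a \right)} = \left(a^{2} + a^{2}\right) + 4 = 2 a^{2} + 4 = 4 + 2 a^{2}$)
$k{\left(X \right)} = -2244$ ($k{\left(X \right)} = - 102 \left(4 + 2 \cdot 3^{2}\right) = - 102 \left(4 + 2 \cdot 9\right) = - 102 \left(4 + 18\right) = \left(-102\right) 22 = -2244$)
$- \frac{25155}{k{\left(H{\left(5 \right)} \right)}} = - \frac{25155}{-2244} = \left(-25155\right) \left(- \frac{1}{2244}\right) = \frac{8385}{748}$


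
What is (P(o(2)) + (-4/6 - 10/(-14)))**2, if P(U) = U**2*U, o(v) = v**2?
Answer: 1809025/441 ≈ 4102.1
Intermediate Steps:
P(U) = U**3
(P(o(2)) + (-4/6 - 10/(-14)))**2 = ((2**2)**3 + (-4/6 - 10/(-14)))**2 = (4**3 + (-4*1/6 - 10*(-1/14)))**2 = (64 + (-2/3 + 5/7))**2 = (64 + 1/21)**2 = (1345/21)**2 = 1809025/441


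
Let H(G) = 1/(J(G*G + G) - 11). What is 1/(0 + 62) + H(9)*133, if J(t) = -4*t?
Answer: -1125/3286 ≈ -0.34236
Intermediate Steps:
H(G) = 1/(-11 - 4*G - 4*G**2) (H(G) = 1/(-4*(G*G + G) - 11) = 1/(-4*(G**2 + G) - 11) = 1/(-4*(G + G**2) - 11) = 1/((-4*G - 4*G**2) - 11) = 1/(-11 - 4*G - 4*G**2))
1/(0 + 62) + H(9)*133 = 1/(0 + 62) - 1/(11 + 4*9*(1 + 9))*133 = 1/62 - 1/(11 + 4*9*10)*133 = 1/62 - 1/(11 + 360)*133 = 1/62 - 1/371*133 = 1/62 - 19/53 = -1125/3286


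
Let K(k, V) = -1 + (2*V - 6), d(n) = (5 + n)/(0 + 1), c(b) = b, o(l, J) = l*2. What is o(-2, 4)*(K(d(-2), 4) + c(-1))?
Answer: 0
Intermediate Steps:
o(l, J) = 2*l
d(n) = 5 + n (d(n) = (5 + n)/1 = (5 + n)*1 = 5 + n)
K(k, V) = -7 + 2*V (K(k, V) = -1 + (-6 + 2*V) = -7 + 2*V)
o(-2, 4)*(K(d(-2), 4) + c(-1)) = (2*(-2))*((-7 + 2*4) - 1) = -4*((-7 + 8) - 1) = -4*(1 - 1) = -4*0 = 0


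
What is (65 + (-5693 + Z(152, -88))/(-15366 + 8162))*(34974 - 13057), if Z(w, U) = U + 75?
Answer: 5193956411/3602 ≈ 1.4420e+6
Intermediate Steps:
Z(w, U) = 75 + U
(65 + (-5693 + Z(152, -88))/(-15366 + 8162))*(34974 - 13057) = (65 + (-5693 + (75 - 88))/(-15366 + 8162))*(34974 - 13057) = (65 + (-5693 - 13)/(-7204))*21917 = (65 - 5706*(-1/7204))*21917 = (65 + 2853/3602)*21917 = (236983/3602)*21917 = 5193956411/3602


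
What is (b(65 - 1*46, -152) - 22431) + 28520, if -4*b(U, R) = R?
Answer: 6127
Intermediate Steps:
b(U, R) = -R/4
(b(65 - 1*46, -152) - 22431) + 28520 = (-¼*(-152) - 22431) + 28520 = (38 - 22431) + 28520 = -22393 + 28520 = 6127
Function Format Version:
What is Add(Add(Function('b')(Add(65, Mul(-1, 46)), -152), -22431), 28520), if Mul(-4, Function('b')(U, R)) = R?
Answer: 6127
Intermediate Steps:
Function('b')(U, R) = Mul(Rational(-1, 4), R)
Add(Add(Function('b')(Add(65, Mul(-1, 46)), -152), -22431), 28520) = Add(Add(Mul(Rational(-1, 4), -152), -22431), 28520) = Add(Add(38, -22431), 28520) = Add(-22393, 28520) = 6127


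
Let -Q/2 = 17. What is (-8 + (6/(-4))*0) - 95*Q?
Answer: 3222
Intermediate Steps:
Q = -34 (Q = -2*17 = -34)
(-8 + (6/(-4))*0) - 95*Q = (-8 + (6/(-4))*0) - 95*(-34) = (-8 + (6*(-1/4))*0) + 3230 = (-8 - 3/2*0) + 3230 = (-8 + 0) + 3230 = -8 + 3230 = 3222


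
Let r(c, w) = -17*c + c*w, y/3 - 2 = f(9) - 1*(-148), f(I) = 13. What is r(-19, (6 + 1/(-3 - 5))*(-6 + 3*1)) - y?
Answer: 1351/8 ≈ 168.88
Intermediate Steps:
y = 489 (y = 6 + 3*(13 - 1*(-148)) = 6 + 3*(13 + 148) = 6 + 3*161 = 6 + 483 = 489)
r(-19, (6 + 1/(-3 - 5))*(-6 + 3*1)) - y = -19*(-17 + (6 + 1/(-3 - 5))*(-6 + 3*1)) - 1*489 = -19*(-17 + (6 + 1/(-8))*(-6 + 3)) - 489 = -19*(-17 + (6 - ⅛)*(-3)) - 489 = -19*(-17 + (47/8)*(-3)) - 489 = -19*(-17 - 141/8) - 489 = -19*(-277/8) - 489 = 5263/8 - 489 = 1351/8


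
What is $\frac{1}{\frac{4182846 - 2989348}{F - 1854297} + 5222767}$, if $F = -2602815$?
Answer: $\frac{2228556}{11639228137703} \approx 1.9147 \cdot 10^{-7}$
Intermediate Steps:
$\frac{1}{\frac{4182846 - 2989348}{F - 1854297} + 5222767} = \frac{1}{\frac{4182846 - 2989348}{-2602815 - 1854297} + 5222767} = \frac{1}{\frac{1193498}{-4457112} + 5222767} = \frac{1}{1193498 \left(- \frac{1}{4457112}\right) + 5222767} = \frac{1}{- \frac{596749}{2228556} + 5222767} = \frac{1}{\frac{11639228137703}{2228556}} = \frac{2228556}{11639228137703}$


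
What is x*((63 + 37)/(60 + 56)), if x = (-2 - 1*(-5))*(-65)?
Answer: -4875/29 ≈ -168.10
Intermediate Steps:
x = -195 (x = (-2 + 5)*(-65) = 3*(-65) = -195)
x*((63 + 37)/(60 + 56)) = -195*(63 + 37)/(60 + 56) = -19500/116 = -195*25/29 = -4875/29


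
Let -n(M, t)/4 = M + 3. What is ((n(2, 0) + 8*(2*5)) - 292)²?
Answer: 53824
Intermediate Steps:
n(M, t) = -12 - 4*M (n(M, t) = -4*(M + 3) = -4*(3 + M) = -12 - 4*M)
((n(2, 0) + 8*(2*5)) - 292)² = (((-12 - 4*2) + 8*(2*5)) - 292)² = (((-12 - 8) + 8*10) - 292)² = ((-20 + 80) - 292)² = (60 - 292)² = (-232)² = 53824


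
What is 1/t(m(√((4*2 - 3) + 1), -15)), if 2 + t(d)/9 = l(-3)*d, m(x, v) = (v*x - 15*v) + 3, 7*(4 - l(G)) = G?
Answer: 24689/218077047 + 1085*√6/145384698 ≈ 0.00013149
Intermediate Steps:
l(G) = 4 - G/7
m(x, v) = 3 - 15*v + v*x (m(x, v) = (-15*v + v*x) + 3 = 3 - 15*v + v*x)
t(d) = -18 + 279*d/7 (t(d) = -18 + 9*((4 - ⅐*(-3))*d) = -18 + 9*((4 + 3/7)*d) = -18 + 9*(31*d/7) = -18 + 279*d/7)
1/t(m(√((4*2 - 3) + 1), -15)) = 1/(-18 + 279*(3 - 15*(-15) - 15*√((4*2 - 3) + 1))/7) = 1/(-18 + 279*(3 + 225 - 15*√((8 - 3) + 1))/7) = 1/(-18 + 279*(3 + 225 - 15*√(5 + 1))/7) = 1/(-18 + 279*(3 + 225 - 15*√6)/7) = 1/(-18 + 279*(228 - 15*√6)/7) = 1/(-18 + (63612/7 - 4185*√6/7)) = 1/(63486/7 - 4185*√6/7)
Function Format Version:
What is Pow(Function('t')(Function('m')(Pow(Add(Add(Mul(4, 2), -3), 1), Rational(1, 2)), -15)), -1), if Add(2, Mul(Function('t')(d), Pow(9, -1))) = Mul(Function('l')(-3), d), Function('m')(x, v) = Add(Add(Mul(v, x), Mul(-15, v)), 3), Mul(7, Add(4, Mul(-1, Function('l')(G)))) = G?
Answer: Add(Rational(24689, 218077047), Mul(Rational(1085, 145384698), Pow(6, Rational(1, 2)))) ≈ 0.00013149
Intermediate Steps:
Function('l')(G) = Add(4, Mul(Rational(-1, 7), G))
Function('m')(x, v) = Add(3, Mul(-15, v), Mul(v, x)) (Function('m')(x, v) = Add(Add(Mul(-15, v), Mul(v, x)), 3) = Add(3, Mul(-15, v), Mul(v, x)))
Function('t')(d) = Add(-18, Mul(Rational(279, 7), d)) (Function('t')(d) = Add(-18, Mul(9, Mul(Add(4, Mul(Rational(-1, 7), -3)), d))) = Add(-18, Mul(9, Mul(Add(4, Rational(3, 7)), d))) = Add(-18, Mul(9, Mul(Rational(31, 7), d))) = Add(-18, Mul(Rational(279, 7), d)))
Pow(Function('t')(Function('m')(Pow(Add(Add(Mul(4, 2), -3), 1), Rational(1, 2)), -15)), -1) = Pow(Add(-18, Mul(Rational(279, 7), Add(3, Mul(-15, -15), Mul(-15, Pow(Add(Add(Mul(4, 2), -3), 1), Rational(1, 2)))))), -1) = Pow(Add(-18, Mul(Rational(279, 7), Add(3, 225, Mul(-15, Pow(Add(Add(8, -3), 1), Rational(1, 2)))))), -1) = Pow(Add(-18, Mul(Rational(279, 7), Add(3, 225, Mul(-15, Pow(Add(5, 1), Rational(1, 2)))))), -1) = Pow(Add(-18, Mul(Rational(279, 7), Add(3, 225, Mul(-15, Pow(6, Rational(1, 2)))))), -1) = Pow(Add(-18, Mul(Rational(279, 7), Add(228, Mul(-15, Pow(6, Rational(1, 2)))))), -1) = Pow(Add(-18, Add(Rational(63612, 7), Mul(Rational(-4185, 7), Pow(6, Rational(1, 2))))), -1) = Pow(Add(Rational(63486, 7), Mul(Rational(-4185, 7), Pow(6, Rational(1, 2)))), -1)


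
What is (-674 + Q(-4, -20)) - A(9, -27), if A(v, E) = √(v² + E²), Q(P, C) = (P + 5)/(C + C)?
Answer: -26961/40 - 9*√10 ≈ -702.49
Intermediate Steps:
Q(P, C) = (5 + P)/(2*C) (Q(P, C) = (5 + P)/((2*C)) = (5 + P)*(1/(2*C)) = (5 + P)/(2*C))
A(v, E) = √(E² + v²)
(-674 + Q(-4, -20)) - A(9, -27) = (-674 + (½)*(5 - 4)/(-20)) - √((-27)² + 9²) = (-674 + (½)*(-1/20)*1) - √(729 + 81) = (-674 - 1/40) - √810 = -26961/40 - 9*√10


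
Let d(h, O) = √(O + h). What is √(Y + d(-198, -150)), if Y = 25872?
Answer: √(25872 + 2*I*√87) ≈ 160.85 + 0.058*I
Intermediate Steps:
√(Y + d(-198, -150)) = √(25872 + √(-150 - 198)) = √(25872 + √(-348)) = √(25872 + 2*I*√87)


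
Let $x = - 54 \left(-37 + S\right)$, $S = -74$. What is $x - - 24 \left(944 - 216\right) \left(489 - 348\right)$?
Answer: $2469546$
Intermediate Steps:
$x = 5994$ ($x = - 54 \left(-37 - 74\right) = \left(-54\right) \left(-111\right) = 5994$)
$x - - 24 \left(944 - 216\right) \left(489 - 348\right) = 5994 - - 24 \left(944 - 216\right) \left(489 - 348\right) = 5994 - - 24 \cdot 728 \cdot 141 = 5994 - \left(-24\right) 102648 = 5994 - -2463552 = 5994 + 2463552 = 2469546$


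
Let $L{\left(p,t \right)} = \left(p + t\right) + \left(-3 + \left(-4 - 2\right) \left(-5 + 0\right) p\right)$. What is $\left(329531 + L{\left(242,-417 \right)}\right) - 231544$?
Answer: $105069$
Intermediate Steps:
$L{\left(p,t \right)} = -3 + t + 31 p$ ($L{\left(p,t \right)} = \left(p + t\right) + \left(-3 + \left(-6\right) \left(-5\right) p\right) = \left(p + t\right) + \left(-3 + 30 p\right) = -3 + t + 31 p$)
$\left(329531 + L{\left(242,-417 \right)}\right) - 231544 = \left(329531 - -7082\right) - 231544 = \left(329531 + 7082\right) - 231544 = 336613 - 231544 = 105069$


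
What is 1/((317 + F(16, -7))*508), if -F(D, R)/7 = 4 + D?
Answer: 1/89916 ≈ 1.1121e-5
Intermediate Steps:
F(D, R) = -28 - 7*D (F(D, R) = -7*(4 + D) = -28 - 7*D)
1/((317 + F(16, -7))*508) = 1/((317 + (-28 - 7*16))*508) = (1/508)/(317 + (-28 - 112)) = (1/508)/(317 - 140) = (1/508)/177 = (1/177)*(1/508) = 1/89916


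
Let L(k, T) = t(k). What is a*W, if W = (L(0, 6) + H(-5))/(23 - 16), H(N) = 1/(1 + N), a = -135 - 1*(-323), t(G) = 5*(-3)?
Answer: -2867/7 ≈ -409.57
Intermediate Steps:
t(G) = -15
L(k, T) = -15
a = 188 (a = -135 + 323 = 188)
W = -61/28 (W = (-15 + 1/(1 - 5))/(23 - 16) = (-15 + 1/(-4))/7 = (-15 - ¼)*(⅐) = -61/4*⅐ = -61/28 ≈ -2.1786)
a*W = 188*(-61/28) = -2867/7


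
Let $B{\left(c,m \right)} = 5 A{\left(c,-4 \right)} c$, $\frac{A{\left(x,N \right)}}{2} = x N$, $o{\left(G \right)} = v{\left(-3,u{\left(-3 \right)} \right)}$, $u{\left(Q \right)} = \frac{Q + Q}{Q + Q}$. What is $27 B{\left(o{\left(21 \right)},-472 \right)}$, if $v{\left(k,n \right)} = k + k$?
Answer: $-38880$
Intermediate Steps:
$u{\left(Q \right)} = 1$ ($u{\left(Q \right)} = \frac{2 Q}{2 Q} = 2 Q \frac{1}{2 Q} = 1$)
$v{\left(k,n \right)} = 2 k$
$o{\left(G \right)} = -6$ ($o{\left(G \right)} = 2 \left(-3\right) = -6$)
$A{\left(x,N \right)} = 2 N x$ ($A{\left(x,N \right)} = 2 x N = 2 N x$)
$B{\left(c,m \right)} = - 40 c^{2}$ ($B{\left(c,m \right)} = 5 \cdot 2 \left(-4\right) c c = 5 \left(- 8 c\right) c = - 40 c c = - 40 c^{2}$)
$27 B{\left(o{\left(21 \right)},-472 \right)} = 27 \left(- 40 \left(-6\right)^{2}\right) = 27 \left(\left(-40\right) 36\right) = 27 \left(-1440\right) = -38880$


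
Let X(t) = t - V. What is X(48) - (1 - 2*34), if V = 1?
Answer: 114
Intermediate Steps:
X(t) = -1 + t (X(t) = t - 1*1 = t - 1 = -1 + t)
X(48) - (1 - 2*34) = (-1 + 48) - (1 - 2*34) = 47 - (1 - 68) = 47 - 1*(-67) = 47 + 67 = 114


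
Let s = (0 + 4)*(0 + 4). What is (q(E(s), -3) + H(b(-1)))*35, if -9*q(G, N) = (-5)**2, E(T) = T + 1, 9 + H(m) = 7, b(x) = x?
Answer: -1505/9 ≈ -167.22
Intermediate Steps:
H(m) = -2 (H(m) = -9 + 7 = -2)
s = 16 (s = 4*4 = 16)
E(T) = 1 + T
q(G, N) = -25/9 (q(G, N) = -1/9*(-5)**2 = -1/9*25 = -25/9)
(q(E(s), -3) + H(b(-1)))*35 = (-25/9 - 2)*35 = -43/9*35 = -1505/9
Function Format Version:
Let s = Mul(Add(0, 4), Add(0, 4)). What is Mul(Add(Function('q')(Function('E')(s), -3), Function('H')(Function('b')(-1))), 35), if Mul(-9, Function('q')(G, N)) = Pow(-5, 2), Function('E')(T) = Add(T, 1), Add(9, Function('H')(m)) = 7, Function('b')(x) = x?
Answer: Rational(-1505, 9) ≈ -167.22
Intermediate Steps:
Function('H')(m) = -2 (Function('H')(m) = Add(-9, 7) = -2)
s = 16 (s = Mul(4, 4) = 16)
Function('E')(T) = Add(1, T)
Function('q')(G, N) = Rational(-25, 9) (Function('q')(G, N) = Mul(Rational(-1, 9), Pow(-5, 2)) = Mul(Rational(-1, 9), 25) = Rational(-25, 9))
Mul(Add(Function('q')(Function('E')(s), -3), Function('H')(Function('b')(-1))), 35) = Mul(Add(Rational(-25, 9), -2), 35) = Mul(Rational(-43, 9), 35) = Rational(-1505, 9)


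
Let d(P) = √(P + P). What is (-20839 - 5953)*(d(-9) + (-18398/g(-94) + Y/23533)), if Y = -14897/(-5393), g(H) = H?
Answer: -31279062578320080/5964933043 - 80376*I*√2 ≈ -5.2438e+6 - 1.1367e+5*I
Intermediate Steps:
d(P) = √2*√P (d(P) = √(2*P) = √2*√P)
Y = 14897/5393 (Y = -14897*(-1/5393) = 14897/5393 ≈ 2.7623)
(-20839 - 5953)*(d(-9) + (-18398/g(-94) + Y/23533)) = (-20839 - 5953)*(√2*√(-9) + (-18398/(-94) + (14897/5393)/23533)) = -26792*(√2*(3*I) + (-18398*(-1/94) + (14897/5393)*(1/23533))) = -26792*(3*I*√2 + (9199/47 + 14897/126913469)) = -26792*(3*I*√2 + 1167477701490/5964933043) = -26792*(1167477701490/5964933043 + 3*I*√2) = -31279062578320080/5964933043 - 80376*I*√2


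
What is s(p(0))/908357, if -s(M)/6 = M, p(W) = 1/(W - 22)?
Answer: 3/9991927 ≈ 3.0024e-7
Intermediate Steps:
p(W) = 1/(-22 + W)
s(M) = -6*M
s(p(0))/908357 = -6/(-22 + 0)/908357 = -6/(-22)*(1/908357) = -6*(-1/22)*(1/908357) = (3/11)*(1/908357) = 3/9991927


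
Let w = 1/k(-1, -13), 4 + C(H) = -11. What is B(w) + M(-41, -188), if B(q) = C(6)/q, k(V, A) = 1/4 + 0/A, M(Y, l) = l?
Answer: -767/4 ≈ -191.75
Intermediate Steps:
k(V, A) = ¼ (k(V, A) = 1*(¼) + 0 = ¼ + 0 = ¼)
C(H) = -15 (C(H) = -4 - 11 = -15)
w = 4 (w = 1/(¼) = 4)
B(q) = -15/q
B(w) + M(-41, -188) = -15/4 - 188 = -767/4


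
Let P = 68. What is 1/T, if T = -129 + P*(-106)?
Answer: -1/7337 ≈ -0.00013630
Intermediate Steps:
T = -7337 (T = -129 + 68*(-106) = -129 - 7208 = -7337)
1/T = 1/(-7337) = -1/7337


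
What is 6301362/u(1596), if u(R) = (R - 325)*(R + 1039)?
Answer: 6301362/3349085 ≈ 1.8815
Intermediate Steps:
u(R) = (-325 + R)*(1039 + R)
6301362/u(1596) = 6301362/(-337675 + 1596**2 + 714*1596) = 6301362/(-337675 + 2547216 + 1139544) = 6301362/3349085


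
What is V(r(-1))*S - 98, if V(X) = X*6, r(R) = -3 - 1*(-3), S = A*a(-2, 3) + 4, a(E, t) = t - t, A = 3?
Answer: -98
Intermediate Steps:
a(E, t) = 0
S = 4 (S = 3*0 + 4 = 0 + 4 = 4)
r(R) = 0 (r(R) = -3 + 3 = 0)
V(X) = 6*X
V(r(-1))*S - 98 = (6*0)*4 - 98 = 0*4 - 98 = 0 - 98 = -98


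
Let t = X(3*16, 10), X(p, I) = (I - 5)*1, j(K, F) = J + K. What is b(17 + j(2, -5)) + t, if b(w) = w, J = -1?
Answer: 23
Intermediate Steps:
j(K, F) = -1 + K
X(p, I) = -5 + I (X(p, I) = (-5 + I)*1 = -5 + I)
t = 5 (t = -5 + 10 = 5)
b(17 + j(2, -5)) + t = (17 + (-1 + 2)) + 5 = (17 + 1) + 5 = 18 + 5 = 23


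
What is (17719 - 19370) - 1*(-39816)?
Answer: 38165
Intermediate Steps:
(17719 - 19370) - 1*(-39816) = -1651 + 39816 = 38165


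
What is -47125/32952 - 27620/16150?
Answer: -167120299/53217480 ≈ -3.1403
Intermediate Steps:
-47125/32952 - 27620/16150 = -47125*1/32952 - 27620*1/16150 = -47125/32952 - 2762/1615 = -167120299/53217480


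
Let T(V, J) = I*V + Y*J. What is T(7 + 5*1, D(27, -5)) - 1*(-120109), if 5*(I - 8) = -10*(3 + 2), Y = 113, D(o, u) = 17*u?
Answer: 110480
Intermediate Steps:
I = -2 (I = 8 + (-10*(3 + 2))/5 = 8 + (-10*5)/5 = 8 + (⅕)*(-50) = 8 - 10 = -2)
T(V, J) = -2*V + 113*J
T(7 + 5*1, D(27, -5)) - 1*(-120109) = (-2*(7 + 5*1) + 113*(17*(-5))) - 1*(-120109) = (-2*(7 + 5) + 113*(-85)) + 120109 = (-2*12 - 9605) + 120109 = (-24 - 9605) + 120109 = -9629 + 120109 = 110480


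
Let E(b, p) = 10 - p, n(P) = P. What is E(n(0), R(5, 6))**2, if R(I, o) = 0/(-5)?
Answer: 100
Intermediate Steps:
R(I, o) = 0 (R(I, o) = 0*(-1/5) = 0)
E(n(0), R(5, 6))**2 = (10 - 1*0)**2 = (10 + 0)**2 = 10**2 = 100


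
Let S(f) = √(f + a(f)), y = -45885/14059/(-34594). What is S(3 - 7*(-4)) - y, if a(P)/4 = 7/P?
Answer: -6555/69479578 + √30659/31 ≈ 5.6482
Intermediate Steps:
a(P) = 28/P (a(P) = 4*(7/P) = 28/P)
y = 6555/69479578 (y = -45885*1/14059*(-1/34594) = -45885/14059*(-1/34594) = 6555/69479578 ≈ 9.4344e-5)
S(f) = √(f + 28/f)
S(3 - 7*(-4)) - y = √((3 - 7*(-4)) + 28/(3 - 7*(-4))) - 1*6555/69479578 = √((3 + 28) + 28/(3 + 28)) - 6555/69479578 = √(31 + 28/31) - 6555/69479578 = √(989/31) - 6555/69479578 = √30659/31 - 6555/69479578 = -6555/69479578 + √30659/31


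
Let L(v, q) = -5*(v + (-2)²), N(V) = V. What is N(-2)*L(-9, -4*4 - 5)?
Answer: -50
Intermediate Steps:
L(v, q) = -20 - 5*v (L(v, q) = -5*(v + 4) = -5*(4 + v) = -20 - 5*v)
N(-2)*L(-9, -4*4 - 5) = -2*(-20 - 5*(-9)) = -2*(-20 + 45) = -2*25 = -50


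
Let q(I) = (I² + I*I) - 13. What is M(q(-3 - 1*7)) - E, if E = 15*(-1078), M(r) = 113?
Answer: 16283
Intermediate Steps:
q(I) = -13 + 2*I² (q(I) = (I² + I²) - 13 = 2*I² - 13 = -13 + 2*I²)
E = -16170
M(q(-3 - 1*7)) - E = 113 - 1*(-16170) = 113 + 16170 = 16283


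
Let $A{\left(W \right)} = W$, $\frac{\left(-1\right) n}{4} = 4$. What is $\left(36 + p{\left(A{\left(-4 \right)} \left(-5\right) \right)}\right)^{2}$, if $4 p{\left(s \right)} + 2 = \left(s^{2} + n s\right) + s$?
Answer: $\frac{14641}{4} \approx 3660.3$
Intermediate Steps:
$n = -16$ ($n = \left(-4\right) 4 = -16$)
$p{\left(s \right)} = - \frac{1}{2} - \frac{15 s}{4} + \frac{s^{2}}{4}$ ($p{\left(s \right)} = - \frac{1}{2} + \frac{\left(s^{2} - 16 s\right) + s}{4} = - \frac{1}{2} + \frac{s^{2} - 15 s}{4} = - \frac{1}{2} + \left(- \frac{15 s}{4} + \frac{s^{2}}{4}\right) = - \frac{1}{2} - \frac{15 s}{4} + \frac{s^{2}}{4}$)
$\left(36 + p{\left(A{\left(-4 \right)} \left(-5\right) \right)}\right)^{2} = \left(36 - \left(\frac{1}{2} - 100 + \frac{15}{4} \left(-4\right) \left(-5\right)\right)\right)^{2} = \left(36 - \left(\frac{151}{2} - 100\right)\right)^{2} = \left(36 - - \frac{49}{2}\right)^{2} = \left(36 + \frac{49}{2}\right)^{2} = \left(\frac{121}{2}\right)^{2} = \frac{14641}{4}$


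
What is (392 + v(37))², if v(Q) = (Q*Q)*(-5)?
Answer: 41641209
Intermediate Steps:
v(Q) = -5*Q² (v(Q) = Q²*(-5) = -5*Q²)
(392 + v(37))² = (392 - 5*37²)² = (392 - 5*1369)² = (392 - 6845)² = (-6453)² = 41641209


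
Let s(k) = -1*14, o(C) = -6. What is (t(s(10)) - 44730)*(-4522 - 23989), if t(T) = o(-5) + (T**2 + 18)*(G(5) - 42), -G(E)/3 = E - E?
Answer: 1531724964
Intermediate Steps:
s(k) = -14
G(E) = 0 (G(E) = -3*(E - E) = -3*0 = 0)
t(T) = -762 - 42*T**2 (t(T) = -6 + (T**2 + 18)*(0 - 42) = -6 + (18 + T**2)*(-42) = -6 + (-756 - 42*T**2) = -762 - 42*T**2)
(t(s(10)) - 44730)*(-4522 - 23989) = ((-762 - 42*(-14)**2) - 44730)*(-4522 - 23989) = ((-762 - 42*196) - 44730)*(-28511) = ((-762 - 8232) - 44730)*(-28511) = (-8994 - 44730)*(-28511) = -53724*(-28511) = 1531724964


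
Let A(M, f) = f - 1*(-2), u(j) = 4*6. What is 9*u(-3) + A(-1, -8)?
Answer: 210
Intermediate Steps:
u(j) = 24
A(M, f) = 2 + f (A(M, f) = f + 2 = 2 + f)
9*u(-3) + A(-1, -8) = 9*24 + (2 - 8) = 216 - 6 = 210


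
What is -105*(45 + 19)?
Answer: -6720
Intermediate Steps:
-105*(45 + 19) = -105*64 = -6720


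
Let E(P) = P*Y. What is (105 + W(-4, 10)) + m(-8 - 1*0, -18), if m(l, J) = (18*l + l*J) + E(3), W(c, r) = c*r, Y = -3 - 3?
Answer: 47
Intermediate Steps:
Y = -6
E(P) = -6*P (E(P) = P*(-6) = -6*P)
m(l, J) = -18 + 18*l + J*l (m(l, J) = (18*l + l*J) - 6*3 = (18*l + J*l) - 18 = -18 + 18*l + J*l)
(105 + W(-4, 10)) + m(-8 - 1*0, -18) = (105 - 4*10) + (-18 + 18*(-8 - 1*0) - 18*(-8 - 1*0)) = (105 - 40) + (-18 + 18*(-8 + 0) - 18*(-8 + 0)) = 65 + (-18 + 18*(-8) - 18*(-8)) = 65 + (-18 - 144 + 144) = 65 - 18 = 47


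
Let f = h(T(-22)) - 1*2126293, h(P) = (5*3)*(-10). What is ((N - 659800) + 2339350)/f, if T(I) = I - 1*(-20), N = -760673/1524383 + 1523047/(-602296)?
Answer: -1542042097798464191/1952350650934400024 ≈ -0.78984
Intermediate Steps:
N = -2779857260209/918129783368 (N = -760673*1/1524383 + 1523047*(-1/602296) = -760673/1524383 - 1523047/602296 = -2779857260209/918129783368 ≈ -3.0277)
T(I) = 20 + I (T(I) = I + 20 = 20 + I)
h(P) = -150 (h(P) = 15*(-10) = -150)
f = -2126443 (f = -150 - 1*2126293 = -150 - 2126293 = -2126443)
((N - 659800) + 2339350)/f = ((-2779857260209/918129783368 - 659800) + 2339350)/(-2126443) = (-605784810923466609/918129783368 + 2339350)*(-1/2126443) = (1542042097798464191/918129783368)*(-1/2126443) = -1542042097798464191/1952350650934400024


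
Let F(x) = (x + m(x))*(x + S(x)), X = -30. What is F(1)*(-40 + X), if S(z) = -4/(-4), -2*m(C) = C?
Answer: -70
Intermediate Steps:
m(C) = -C/2
S(z) = 1 (S(z) = -4*(-1/4) = 1)
F(x) = x*(1 + x)/2 (F(x) = (x - x/2)*(x + 1) = (x/2)*(1 + x) = x*(1 + x)/2)
F(1)*(-40 + X) = ((1/2)*1*(1 + 1))*(-40 - 30) = ((1/2)*1*2)*(-70) = 1*(-70) = -70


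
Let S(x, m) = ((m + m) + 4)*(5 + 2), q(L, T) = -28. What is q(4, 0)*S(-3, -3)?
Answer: 392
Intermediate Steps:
S(x, m) = 28 + 14*m (S(x, m) = (2*m + 4)*7 = (4 + 2*m)*7 = 28 + 14*m)
q(4, 0)*S(-3, -3) = -28*(28 + 14*(-3)) = -28*(28 - 42) = -28*(-14) = 392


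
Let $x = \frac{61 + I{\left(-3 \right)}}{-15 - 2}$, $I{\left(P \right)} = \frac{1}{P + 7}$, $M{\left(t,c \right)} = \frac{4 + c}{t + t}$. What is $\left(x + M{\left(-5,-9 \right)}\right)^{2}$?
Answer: $\frac{44521}{4624} \approx 9.6283$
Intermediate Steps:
$M{\left(t,c \right)} = \frac{4 + c}{2 t}$
$I{\left(P \right)} = \frac{1}{7 + P}$
$x = - \frac{245}{68}$ ($x = \frac{61 + \frac{1}{7 - 3}}{-15 - 2} = \frac{61 + \frac{1}{4}}{-17} = \left(61 + \frac{1}{4}\right) \left(- \frac{1}{17}\right) = \frac{245}{4} \left(- \frac{1}{17}\right) = - \frac{245}{68} \approx -3.6029$)
$\left(x + M{\left(-5,-9 \right)}\right)^{2} = \left(- \frac{245}{68} + \frac{4 - 9}{2 \left(-5\right)}\right)^{2} = \left(- \frac{245}{68} + \frac{1}{2} \left(- \frac{1}{5}\right) \left(-5\right)\right)^{2} = \left(- \frac{245}{68} + \frac{1}{2}\right)^{2} = \left(- \frac{211}{68}\right)^{2} = \frac{44521}{4624}$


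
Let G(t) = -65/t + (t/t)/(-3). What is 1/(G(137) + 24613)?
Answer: 411/10115611 ≈ 4.0630e-5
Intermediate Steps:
G(t) = -⅓ - 65/t (G(t) = -65/t + 1*(-⅓) = -65/t - ⅓ = -⅓ - 65/t)
1/(G(137) + 24613) = 1/((⅓)*(-195 - 1*137)/137 + 24613) = 1/((⅓)*(1/137)*(-195 - 137) + 24613) = 1/((⅓)*(1/137)*(-332) + 24613) = 1/(-332/411 + 24613) = 1/(10115611/411) = 411/10115611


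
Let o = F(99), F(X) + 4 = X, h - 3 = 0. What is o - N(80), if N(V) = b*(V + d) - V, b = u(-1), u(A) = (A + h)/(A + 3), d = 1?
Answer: 94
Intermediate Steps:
h = 3 (h = 3 + 0 = 3)
F(X) = -4 + X
u(A) = 1 (u(A) = (A + 3)/(A + 3) = (3 + A)/(3 + A) = 1)
b = 1
o = 95 (o = -4 + 99 = 95)
N(V) = 1 (N(V) = 1*(V + 1) - V = 1*(1 + V) - V = (1 + V) - V = 1)
o - N(80) = 95 - 1*1 = 95 - 1 = 94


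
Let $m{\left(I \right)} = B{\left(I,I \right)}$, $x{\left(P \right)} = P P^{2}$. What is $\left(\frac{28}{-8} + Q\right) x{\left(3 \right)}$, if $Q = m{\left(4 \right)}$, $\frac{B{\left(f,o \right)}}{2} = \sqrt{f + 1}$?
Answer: $- \frac{189}{2} + 54 \sqrt{5} \approx 26.248$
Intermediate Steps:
$B{\left(f,o \right)} = 2 \sqrt{1 + f}$ ($B{\left(f,o \right)} = 2 \sqrt{f + 1} = 2 \sqrt{1 + f}$)
$x{\left(P \right)} = P^{3}$
$m{\left(I \right)} = 2 \sqrt{1 + I}$
$Q = 2 \sqrt{5}$ ($Q = 2 \sqrt{1 + 4} = 2 \sqrt{5} \approx 4.4721$)
$\left(\frac{28}{-8} + Q\right) x{\left(3 \right)} = \left(\frac{28}{-8} + 2 \sqrt{5}\right) 3^{3} = \left(28 \left(- \frac{1}{8}\right) + 2 \sqrt{5}\right) 27 = \left(- \frac{7}{2} + 2 \sqrt{5}\right) 27 = - \frac{189}{2} + 54 \sqrt{5}$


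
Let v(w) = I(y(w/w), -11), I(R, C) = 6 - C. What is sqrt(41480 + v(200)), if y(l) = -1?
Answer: sqrt(41497) ≈ 203.71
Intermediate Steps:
v(w) = 17 (v(w) = 6 - 1*(-11) = 6 + 11 = 17)
sqrt(41480 + v(200)) = sqrt(41480 + 17) = sqrt(41497)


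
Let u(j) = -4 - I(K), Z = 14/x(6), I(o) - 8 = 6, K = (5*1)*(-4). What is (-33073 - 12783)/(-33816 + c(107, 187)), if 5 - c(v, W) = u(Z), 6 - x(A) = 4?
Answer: 45856/33793 ≈ 1.3570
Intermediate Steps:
K = -20 (K = 5*(-4) = -20)
I(o) = 14 (I(o) = 8 + 6 = 14)
x(A) = 2 (x(A) = 6 - 1*4 = 6 - 4 = 2)
Z = 7 (Z = 14/2 = 14*(1/2) = 7)
u(j) = -18 (u(j) = -4 - 1*14 = -4 - 14 = -18)
c(v, W) = 23 (c(v, W) = 5 - 1*(-18) = 5 + 18 = 23)
(-33073 - 12783)/(-33816 + c(107, 187)) = (-33073 - 12783)/(-33816 + 23) = -45856/(-33793) = -45856*(-1/33793) = 45856/33793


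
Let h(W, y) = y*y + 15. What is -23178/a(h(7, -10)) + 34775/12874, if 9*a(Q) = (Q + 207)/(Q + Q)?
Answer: -13427467315/90118 ≈ -1.4900e+5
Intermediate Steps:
h(W, y) = 15 + y**2 (h(W, y) = y**2 + 15 = 15 + y**2)
a(Q) = (207 + Q)/(18*Q) (a(Q) = ((Q + 207)/(Q + Q))/9 = ((207 + Q)/((2*Q)))/9 = ((207 + Q)*(1/(2*Q)))/9 = ((207 + Q)/(2*Q))/9 = (207 + Q)/(18*Q))
-23178/a(h(7, -10)) + 34775/12874 = -23178*18*(15 + (-10)**2)/(207 + (15 + (-10)**2)) + 34775/12874 = -23178*18*(15 + 100)/(207 + (15 + 100)) + 34775*(1/12874) = -23178*2070/(207 + 115) + 34775/12874 = -23178/((1/18)*(1/115)*322) + 34775/12874 = -23178/7/45 + 34775/12874 = -23178*45/7 + 34775/12874 = -1043010/7 + 34775/12874 = -13427467315/90118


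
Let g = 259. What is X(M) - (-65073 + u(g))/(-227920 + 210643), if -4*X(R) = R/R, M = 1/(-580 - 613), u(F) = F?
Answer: -276533/69108 ≈ -4.0015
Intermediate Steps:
M = -1/1193 (M = 1/(-1193) = -1/1193 ≈ -0.00083822)
X(R) = -¼ (X(R) = -R/(4*R) = -¼*1 = -¼)
X(M) - (-65073 + u(g))/(-227920 + 210643) = -¼ - (-65073 + 259)/(-227920 + 210643) = -¼ - (-64814)/(-17277) = -¼ - (-64814)*(-1)/17277 = -¼ - 1*64814/17277 = -¼ - 64814/17277 = -276533/69108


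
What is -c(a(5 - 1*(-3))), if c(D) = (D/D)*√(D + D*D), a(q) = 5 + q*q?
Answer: -√4830 ≈ -69.498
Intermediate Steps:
a(q) = 5 + q²
c(D) = √(D + D²) (c(D) = 1*√(D + D²) = √(D + D²))
-c(a(5 - 1*(-3))) = -√((5 + (5 - 1*(-3))²)*(1 + (5 + (5 - 1*(-3))²))) = -√((5 + (5 + 3)²)*(1 + (5 + (5 + 3)²))) = -√((5 + 8²)*(1 + (5 + 8²))) = -√((5 + 64)*(1 + (5 + 64))) = -√(69*(1 + 69)) = -√(69*70) = -√4830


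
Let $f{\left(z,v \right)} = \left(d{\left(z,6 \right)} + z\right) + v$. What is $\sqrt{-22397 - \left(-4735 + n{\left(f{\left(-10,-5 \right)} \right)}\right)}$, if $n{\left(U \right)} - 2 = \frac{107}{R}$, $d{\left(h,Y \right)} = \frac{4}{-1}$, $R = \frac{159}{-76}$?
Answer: $\frac{2 i \sqrt{111317649}}{159} \approx 132.71 i$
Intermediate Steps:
$R = - \frac{159}{76}$ ($R = 159 \left(- \frac{1}{76}\right) = - \frac{159}{76} \approx -2.0921$)
$d{\left(h,Y \right)} = -4$ ($d{\left(h,Y \right)} = 4 \left(-1\right) = -4$)
$f{\left(z,v \right)} = -4 + v + z$ ($f{\left(z,v \right)} = \left(-4 + z\right) + v = -4 + v + z$)
$n{\left(U \right)} = - \frac{7814}{159}$ ($n{\left(U \right)} = 2 + \frac{107}{- \frac{159}{76}} = 2 + 107 \left(- \frac{76}{159}\right) = 2 - \frac{8132}{159} = - \frac{7814}{159}$)
$\sqrt{-22397 - \left(-4735 + n{\left(f{\left(-10,-5 \right)} \right)}\right)} = \sqrt{-22397 + \left(4735 - - \frac{7814}{159}\right)} = \sqrt{-22397 + \left(4735 + \frac{7814}{159}\right)} = \sqrt{-22397 + \frac{760679}{159}} = \sqrt{- \frac{2800444}{159}} = \frac{2 i \sqrt{111317649}}{159}$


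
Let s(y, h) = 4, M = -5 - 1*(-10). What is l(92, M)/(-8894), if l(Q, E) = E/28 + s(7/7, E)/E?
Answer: -137/1245160 ≈ -0.00011003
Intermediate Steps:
M = 5 (M = -5 + 10 = 5)
l(Q, E) = 4/E + E/28 (l(Q, E) = E/28 + 4/E = 4/E + E/28)
l(92, M)/(-8894) = (4/5 + (1/28)*5)/(-8894) = (4*(⅕) + 5/28)*(-1/8894) = (⅘ + 5/28)*(-1/8894) = (137/140)*(-1/8894) = -137/1245160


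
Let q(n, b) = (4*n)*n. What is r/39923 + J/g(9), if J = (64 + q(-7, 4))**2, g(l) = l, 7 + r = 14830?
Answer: 2698928207/359307 ≈ 7511.5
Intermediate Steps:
r = 14823 (r = -7 + 14830 = 14823)
q(n, b) = 4*n**2
J = 67600 (J = (64 + 4*(-7)**2)**2 = (64 + 4*49)**2 = (64 + 196)**2 = 260**2 = 67600)
r/39923 + J/g(9) = 14823/39923 + 67600/9 = 2698928207/359307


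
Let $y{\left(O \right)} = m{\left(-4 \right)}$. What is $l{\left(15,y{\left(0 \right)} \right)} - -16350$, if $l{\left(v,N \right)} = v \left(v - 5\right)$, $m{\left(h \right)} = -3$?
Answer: $16500$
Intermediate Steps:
$y{\left(O \right)} = -3$
$l{\left(v,N \right)} = v \left(-5 + v\right)$
$l{\left(15,y{\left(0 \right)} \right)} - -16350 = 15 \left(-5 + 15\right) - -16350 = 15 \cdot 10 + 16350 = 150 + 16350 = 16500$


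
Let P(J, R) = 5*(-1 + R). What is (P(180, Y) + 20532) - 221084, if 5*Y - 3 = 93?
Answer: -200461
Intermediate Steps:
Y = 96/5 (Y = ⅗ + (⅕)*93 = ⅗ + 93/5 = 96/5 ≈ 19.200)
P(J, R) = -5 + 5*R
(P(180, Y) + 20532) - 221084 = ((-5 + 5*(96/5)) + 20532) - 221084 = ((-5 + 96) + 20532) - 221084 = (91 + 20532) - 221084 = 20623 - 221084 = -200461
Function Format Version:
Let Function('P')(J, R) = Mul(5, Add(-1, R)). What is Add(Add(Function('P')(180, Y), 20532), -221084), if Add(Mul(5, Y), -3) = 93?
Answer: -200461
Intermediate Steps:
Y = Rational(96, 5) (Y = Add(Rational(3, 5), Mul(Rational(1, 5), 93)) = Add(Rational(3, 5), Rational(93, 5)) = Rational(96, 5) ≈ 19.200)
Function('P')(J, R) = Add(-5, Mul(5, R))
Add(Add(Function('P')(180, Y), 20532), -221084) = Add(Add(Add(-5, Mul(5, Rational(96, 5))), 20532), -221084) = Add(Add(Add(-5, 96), 20532), -221084) = Add(Add(91, 20532), -221084) = Add(20623, -221084) = -200461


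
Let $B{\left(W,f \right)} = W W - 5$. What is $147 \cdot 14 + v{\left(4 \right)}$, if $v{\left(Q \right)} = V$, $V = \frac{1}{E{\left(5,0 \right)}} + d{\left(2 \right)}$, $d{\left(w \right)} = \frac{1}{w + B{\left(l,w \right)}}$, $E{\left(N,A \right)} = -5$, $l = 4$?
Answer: $\frac{133762}{65} \approx 2057.9$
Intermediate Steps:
$B{\left(W,f \right)} = -5 + W^{2}$ ($B{\left(W,f \right)} = W^{2} - 5 = -5 + W^{2}$)
$d{\left(w \right)} = \frac{1}{11 + w}$ ($d{\left(w \right)} = \frac{1}{w - \left(5 - 4^{2}\right)} = \frac{1}{w + \left(-5 + 16\right)} = \frac{1}{w + 11} = \frac{1}{11 + w}$)
$V = - \frac{8}{65}$ ($V = \frac{1}{-5} + \frac{1}{11 + 2} = - \frac{1}{5} + \frac{1}{13} = - \frac{8}{65} \approx -0.12308$)
$v{\left(Q \right)} = - \frac{8}{65}$
$147 \cdot 14 + v{\left(4 \right)} = 147 \cdot 14 - \frac{8}{65} = 2058 - \frac{8}{65} = \frac{133762}{65}$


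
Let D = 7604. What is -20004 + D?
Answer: -12400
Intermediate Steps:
-20004 + D = -20004 + 7604 = -12400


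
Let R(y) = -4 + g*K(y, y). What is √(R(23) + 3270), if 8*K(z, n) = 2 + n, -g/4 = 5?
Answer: √12814/2 ≈ 56.599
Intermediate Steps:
g = -20 (g = -4*5 = -20)
K(z, n) = ¼ + n/8 (K(z, n) = (2 + n)/8 = ¼ + n/8)
R(y) = -9 - 5*y/2 (R(y) = -4 - 20*(¼ + y/8) = -4 + (-5 - 5*y/2) = -9 - 5*y/2)
√(R(23) + 3270) = √((-9 - 5/2*23) + 3270) = √((-9 - 115/2) + 3270) = √(-133/2 + 3270) = √(6407/2) = √12814/2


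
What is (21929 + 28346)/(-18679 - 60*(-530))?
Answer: 50275/13121 ≈ 3.8316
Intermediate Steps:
(21929 + 28346)/(-18679 - 60*(-530)) = 50275/(-18679 + 31800) = 50275/13121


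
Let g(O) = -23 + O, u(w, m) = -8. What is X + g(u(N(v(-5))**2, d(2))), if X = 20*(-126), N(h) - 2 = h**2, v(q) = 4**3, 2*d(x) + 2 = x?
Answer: -2551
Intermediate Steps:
d(x) = -1 + x/2
v(q) = 64
N(h) = 2 + h**2
X = -2520
X + g(u(N(v(-5))**2, d(2))) = -2520 + (-23 - 8) = -2520 - 31 = -2551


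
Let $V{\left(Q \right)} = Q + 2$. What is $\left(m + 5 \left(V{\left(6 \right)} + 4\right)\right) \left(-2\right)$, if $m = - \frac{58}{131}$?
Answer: $- \frac{15604}{131} \approx -119.11$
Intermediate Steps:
$V{\left(Q \right)} = 2 + Q$
$m = - \frac{58}{131}$ ($m = \left(-58\right) \frac{1}{131} = - \frac{58}{131} \approx -0.44275$)
$\left(m + 5 \left(V{\left(6 \right)} + 4\right)\right) \left(-2\right) = \left(- \frac{58}{131} + 5 \left(\left(2 + 6\right) + 4\right)\right) \left(-2\right) = \left(- \frac{58}{131} + 5 \left(8 + 4\right)\right) \left(-2\right) = \left(- \frac{58}{131} + 5 \cdot 12\right) \left(-2\right) = \left(- \frac{58}{131} + 60\right) \left(-2\right) = \frac{7802}{131} \left(-2\right) = - \frac{15604}{131}$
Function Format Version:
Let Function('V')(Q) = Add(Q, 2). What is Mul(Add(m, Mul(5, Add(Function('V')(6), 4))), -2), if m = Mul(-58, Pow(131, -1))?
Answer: Rational(-15604, 131) ≈ -119.11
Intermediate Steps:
Function('V')(Q) = Add(2, Q)
m = Rational(-58, 131) (m = Mul(-58, Rational(1, 131)) = Rational(-58, 131) ≈ -0.44275)
Mul(Add(m, Mul(5, Add(Function('V')(6), 4))), -2) = Mul(Add(Rational(-58, 131), Mul(5, Add(Add(2, 6), 4))), -2) = Mul(Add(Rational(-58, 131), Mul(5, Add(8, 4))), -2) = Mul(Add(Rational(-58, 131), Mul(5, 12)), -2) = Mul(Add(Rational(-58, 131), 60), -2) = Mul(Rational(7802, 131), -2) = Rational(-15604, 131)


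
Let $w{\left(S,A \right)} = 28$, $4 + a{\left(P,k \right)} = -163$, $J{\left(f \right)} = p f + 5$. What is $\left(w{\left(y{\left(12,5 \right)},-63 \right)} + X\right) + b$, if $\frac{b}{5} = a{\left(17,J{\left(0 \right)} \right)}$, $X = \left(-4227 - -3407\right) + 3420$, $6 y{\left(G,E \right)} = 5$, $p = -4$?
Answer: $1793$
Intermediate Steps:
$y{\left(G,E \right)} = \frac{5}{6}$ ($y{\left(G,E \right)} = \frac{1}{6} \cdot 5 = \frac{5}{6}$)
$J{\left(f \right)} = 5 - 4 f$ ($J{\left(f \right)} = - 4 f + 5 = 5 - 4 f$)
$a{\left(P,k \right)} = -167$ ($a{\left(P,k \right)} = -4 - 163 = -167$)
$X = 2600$ ($X = \left(-4227 + 3407\right) + 3420 = -820 + 3420 = 2600$)
$b = -835$ ($b = 5 \left(-167\right) = -835$)
$\left(w{\left(y{\left(12,5 \right)},-63 \right)} + X\right) + b = \left(28 + 2600\right) - 835 = 2628 - 835 = 1793$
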